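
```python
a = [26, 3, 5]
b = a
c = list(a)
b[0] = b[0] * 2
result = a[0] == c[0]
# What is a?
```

After line 1: a = [26, 3, 5]
After line 2 (b = a, alias): a = [26, 3, 5], b = [26, 3, 5]
After line 3 (c = list(a) is a copy, new object): c = [26, 3, 5]
After line 4 (b[0] = 26 * 2 = 52; mutates shared a/b): a = b = [52, 3, 5], c = [26, 3, 5]
After line 5 (a[0] = 52, c[0] = 26; result = False)

[52, 3, 5]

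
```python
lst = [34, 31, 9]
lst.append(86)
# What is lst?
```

[34, 31, 9, 86]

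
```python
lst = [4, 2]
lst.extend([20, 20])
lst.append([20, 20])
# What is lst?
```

After line 1: lst = [4, 2]
After line 2 (extend unpacks [20, 20]): lst = [4, 2, 20, 20]
After line 3 (append adds [20, 20] as single element): lst = [4, 2, 20, 20, [20, 20]]

[4, 2, 20, 20, [20, 20]]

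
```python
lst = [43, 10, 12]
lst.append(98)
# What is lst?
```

[43, 10, 12, 98]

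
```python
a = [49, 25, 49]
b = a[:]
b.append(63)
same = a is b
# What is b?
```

After line 1: a = [49, 25, 49]
After line 2 (b = a[:] is a shallow copy, new object): a = [49, 25, 49], b = [49, 25, 49]
After line 3 (append only mutates b): a = [49, 25, 49], b = [49, 25, 49, 63]
After line 4 (same = a is b; different objects -> False): same = False

[49, 25, 49, 63]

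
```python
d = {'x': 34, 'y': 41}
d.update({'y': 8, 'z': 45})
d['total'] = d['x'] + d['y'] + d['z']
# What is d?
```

After line 1: d = {'x': 34, 'y': 41}
After line 2 (y overwritten, z added): d = {'x': 34, 'y': 8, 'z': 45}
After line 3 (total = 34 + 8 + 45 = 87): d = {'x': 34, 'y': 8, 'z': 45, 'total': 87}

{'x': 34, 'y': 8, 'z': 45, 'total': 87}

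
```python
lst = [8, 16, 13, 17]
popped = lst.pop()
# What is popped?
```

17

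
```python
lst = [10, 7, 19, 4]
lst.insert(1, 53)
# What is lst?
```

[10, 53, 7, 19, 4]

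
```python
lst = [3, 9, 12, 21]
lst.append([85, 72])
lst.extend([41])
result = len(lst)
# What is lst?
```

After line 1: lst = [3, 9, 12, 21]
After line 2 (append adds [85, 72] as single element): lst = [3, 9, 12, 21, [85, 72]]
After line 3 (extend unpacks [41], adds 41): lst = [3, 9, 12, 21, [85, 72], 41]
After line 4: result = len(lst) = 6

[3, 9, 12, 21, [85, 72], 41]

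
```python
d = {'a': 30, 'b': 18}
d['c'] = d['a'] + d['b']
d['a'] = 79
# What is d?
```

After line 1: d = {'a': 30, 'b': 18}
After line 2 (d['c'] = 30 + 18): d = {'a': 30, 'b': 18, 'c': 48}
After line 3: d = {'a': 79, 'b': 18, 'c': 48}

{'a': 79, 'b': 18, 'c': 48}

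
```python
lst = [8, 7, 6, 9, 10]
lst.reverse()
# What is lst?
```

[10, 9, 6, 7, 8]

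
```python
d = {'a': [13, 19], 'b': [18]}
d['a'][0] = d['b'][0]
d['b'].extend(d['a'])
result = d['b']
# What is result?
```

After line 1: d = {'a': [13, 19], 'b': [18]}
After line 2 (a[0] = b[0] = 18): d = {'a': [18, 19], 'b': [18]}
After line 3 (b.extend(a) appends [18, 19]): d = {'a': [18, 19], 'b': [18, 18, 19]}
After line 4: result = d['b'] = [18, 18, 19]

[18, 18, 19]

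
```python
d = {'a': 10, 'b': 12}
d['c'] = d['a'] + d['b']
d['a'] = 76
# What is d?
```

After line 1: d = {'a': 10, 'b': 12}
After line 2 (d['c'] = 10 + 12): d = {'a': 10, 'b': 12, 'c': 22}
After line 3: d = {'a': 76, 'b': 12, 'c': 22}

{'a': 76, 'b': 12, 'c': 22}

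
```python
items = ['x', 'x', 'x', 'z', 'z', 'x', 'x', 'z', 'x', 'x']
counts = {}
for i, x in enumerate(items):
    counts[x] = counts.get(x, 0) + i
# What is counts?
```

Initial: counts = {}, items = ['x', 'x', 'x', 'z', 'z', 'x', 'x', 'z', 'x', 'x']
i=0, x='x': counts = {'x': 0}
i=1, x='x': counts = {'x': 1}
i=2, x='x': counts = {'x': 3}
i=3, x='z': counts = {'x': 3, 'z': 3}
i=4, x='z': counts = {'x': 3, 'z': 7}
i=5, x='x': counts = {'x': 8, 'z': 7}
i=6, x='x': counts = {'x': 14, 'z': 7}
i=7, x='z': counts = {'x': 14, 'z': 14}
i=8, x='x': counts = {'x': 22, 'z': 14}
i=9, x='x': counts = {'x': 31, 'z': 14}

{'x': 31, 'z': 14}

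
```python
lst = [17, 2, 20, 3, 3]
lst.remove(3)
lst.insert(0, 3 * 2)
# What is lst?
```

After line 1: lst = [17, 2, 20, 3, 3]
After line 2 (remove first 3): lst = [17, 2, 20, 3]
After line 3 (insert 6 at index 0): lst = [6, 17, 2, 20, 3]

[6, 17, 2, 20, 3]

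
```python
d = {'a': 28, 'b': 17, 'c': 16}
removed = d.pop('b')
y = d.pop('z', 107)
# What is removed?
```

After line 1: d = {'a': 28, 'b': 17, 'c': 16}
After line 2 (pop 'b' returns 17): d = {'a': 28, 'c': 16}, removed = 17
After line 3 (pop 'z' missing, returns default 107): d = {'a': 28, 'c': 16}, y = 107

17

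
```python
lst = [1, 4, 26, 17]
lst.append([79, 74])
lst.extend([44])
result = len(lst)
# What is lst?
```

After line 1: lst = [1, 4, 26, 17]
After line 2 (append adds [79, 74] as single element): lst = [1, 4, 26, 17, [79, 74]]
After line 3 (extend unpacks [44], adds 44): lst = [1, 4, 26, 17, [79, 74], 44]
After line 4: result = len(lst) = 6

[1, 4, 26, 17, [79, 74], 44]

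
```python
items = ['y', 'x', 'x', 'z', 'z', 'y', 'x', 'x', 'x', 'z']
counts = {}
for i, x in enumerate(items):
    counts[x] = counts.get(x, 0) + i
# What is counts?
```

Initial: counts = {}, items = ['y', 'x', 'x', 'z', 'z', 'y', 'x', 'x', 'x', 'z']
i=0, x='y': counts = {'y': 0}
i=1, x='x': counts = {'y': 0, 'x': 1}
i=2, x='x': counts = {'y': 0, 'x': 3}
i=3, x='z': counts = {'y': 0, 'x': 3, 'z': 3}
i=4, x='z': counts = {'y': 0, 'x': 3, 'z': 7}
i=5, x='y': counts = {'y': 5, 'x': 3, 'z': 7}
i=6, x='x': counts = {'y': 5, 'x': 9, 'z': 7}
i=7, x='x': counts = {'y': 5, 'x': 16, 'z': 7}
i=8, x='x': counts = {'y': 5, 'x': 24, 'z': 7}
i=9, x='z': counts = {'y': 5, 'x': 24, 'z': 16}

{'y': 5, 'x': 24, 'z': 16}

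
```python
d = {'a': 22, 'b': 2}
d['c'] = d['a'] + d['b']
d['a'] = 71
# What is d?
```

After line 1: d = {'a': 22, 'b': 2}
After line 2 (d['c'] = 22 + 2): d = {'a': 22, 'b': 2, 'c': 24}
After line 3: d = {'a': 71, 'b': 2, 'c': 24}

{'a': 71, 'b': 2, 'c': 24}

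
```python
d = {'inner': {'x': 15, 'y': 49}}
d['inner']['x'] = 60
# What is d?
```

After line 1: d = {'inner': {'x': 15, 'y': 49}}
After line 2 (inner x overwritten): d = {'inner': {'x': 60, 'y': 49}}

{'inner': {'x': 60, 'y': 49}}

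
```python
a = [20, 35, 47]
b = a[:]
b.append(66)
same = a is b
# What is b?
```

After line 1: a = [20, 35, 47]
After line 2 (b = a[:] is a shallow copy, new object): a = [20, 35, 47], b = [20, 35, 47]
After line 3 (append only mutates b): a = [20, 35, 47], b = [20, 35, 47, 66]
After line 4 (same = a is b; different objects -> False): same = False

[20, 35, 47, 66]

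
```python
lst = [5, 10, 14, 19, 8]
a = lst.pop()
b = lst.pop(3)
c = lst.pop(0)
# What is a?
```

After line 1: lst = [5, 10, 14, 19, 8]
After line 2 (pop() -> a = 8): lst = [5, 10, 14, 19]
After line 3 (pop(3) -> b = 19): lst = [5, 10, 14]
After line 4 (pop(0) -> c = 5): lst = [10, 14]

8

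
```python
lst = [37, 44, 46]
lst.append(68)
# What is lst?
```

[37, 44, 46, 68]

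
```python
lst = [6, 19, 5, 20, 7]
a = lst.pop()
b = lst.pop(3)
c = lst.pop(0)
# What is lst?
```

After line 1: lst = [6, 19, 5, 20, 7]
After line 2 (pop() -> a = 7): lst = [6, 19, 5, 20]
After line 3 (pop(3) -> b = 20): lst = [6, 19, 5]
After line 4 (pop(0) -> c = 6): lst = [19, 5]

[19, 5]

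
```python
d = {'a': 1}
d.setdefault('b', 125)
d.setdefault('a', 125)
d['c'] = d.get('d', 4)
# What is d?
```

After line 1: d = {'a': 1}
After line 2 (setdefault adds 'b'=125): d = {'a': 1, 'b': 125}
After line 3 (setdefault 'a' no-op, already exists): d = {'a': 1, 'b': 125}
After line 4 (get('d', 4) returns default since 'd' not in d): d = {'a': 1, 'b': 125, 'c': 4}

{'a': 1, 'b': 125, 'c': 4}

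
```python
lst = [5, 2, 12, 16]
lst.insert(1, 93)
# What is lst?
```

[5, 93, 2, 12, 16]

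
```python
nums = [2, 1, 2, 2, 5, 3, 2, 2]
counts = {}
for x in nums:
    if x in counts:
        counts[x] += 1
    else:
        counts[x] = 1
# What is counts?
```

Initial: counts = {}, nums = [2, 1, 2, 2, 5, 3, 2, 2]
See 2: counts = {2: 1}
See 1: counts = {2: 1, 1: 1}
See 2: counts = {2: 2, 1: 1}
See 2: counts = {2: 3, 1: 1}
See 5: counts = {2: 3, 1: 1, 5: 1}
See 3: counts = {2: 3, 1: 1, 5: 1, 3: 1}
See 2: counts = {2: 4, 1: 1, 5: 1, 3: 1}
See 2: counts = {2: 5, 1: 1, 5: 1, 3: 1}

{2: 5, 1: 1, 5: 1, 3: 1}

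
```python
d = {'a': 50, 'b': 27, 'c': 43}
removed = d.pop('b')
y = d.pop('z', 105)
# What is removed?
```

After line 1: d = {'a': 50, 'b': 27, 'c': 43}
After line 2 (pop 'b' returns 27): d = {'a': 50, 'c': 43}, removed = 27
After line 3 (pop 'z' missing, returns default 105): d = {'a': 50, 'c': 43}, y = 105

27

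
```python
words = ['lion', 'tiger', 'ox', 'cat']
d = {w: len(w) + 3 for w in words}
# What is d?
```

{'lion': 7, 'tiger': 8, 'ox': 5, 'cat': 6}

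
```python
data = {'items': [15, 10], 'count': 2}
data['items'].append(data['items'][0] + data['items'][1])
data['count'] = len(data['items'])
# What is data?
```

After line 1: data = {'items': [15, 10], 'count': 2}
After line 2 (append 15 + 10 = 25): data = {'items': [15, 10, 25], 'count': 2}
After line 3 (count = len(items) = 3): data = {'items': [15, 10, 25], 'count': 3}

{'items': [15, 10, 25], 'count': 3}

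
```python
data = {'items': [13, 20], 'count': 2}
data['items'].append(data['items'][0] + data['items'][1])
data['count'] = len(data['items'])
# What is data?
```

After line 1: data = {'items': [13, 20], 'count': 2}
After line 2 (append 13 + 20 = 33): data = {'items': [13, 20, 33], 'count': 2}
After line 3 (count = len(items) = 3): data = {'items': [13, 20, 33], 'count': 3}

{'items': [13, 20, 33], 'count': 3}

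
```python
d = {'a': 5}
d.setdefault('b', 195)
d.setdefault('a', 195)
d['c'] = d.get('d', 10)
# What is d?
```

After line 1: d = {'a': 5}
After line 2 (setdefault adds 'b'=195): d = {'a': 5, 'b': 195}
After line 3 (setdefault 'a' no-op, already exists): d = {'a': 5, 'b': 195}
After line 4 (get('d', 10) returns default since 'd' not in d): d = {'a': 5, 'b': 195, 'c': 10}

{'a': 5, 'b': 195, 'c': 10}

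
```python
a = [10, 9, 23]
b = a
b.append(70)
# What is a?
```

After line 1: a = [10, 9, 23]
After line 2 (b = a is an alias, same object): a = [10, 9, 23], b = [10, 9, 23]
After line 3 (b.append mutates the shared list): a = [10, 9, 23, 70], b = [10, 9, 23, 70]

[10, 9, 23, 70]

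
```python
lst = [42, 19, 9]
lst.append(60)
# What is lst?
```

[42, 19, 9, 60]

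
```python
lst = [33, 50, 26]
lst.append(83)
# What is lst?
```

[33, 50, 26, 83]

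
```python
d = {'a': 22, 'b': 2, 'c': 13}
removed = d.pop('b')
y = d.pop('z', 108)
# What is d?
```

After line 1: d = {'a': 22, 'b': 2, 'c': 13}
After line 2 (pop 'b' returns 2): d = {'a': 22, 'c': 13}, removed = 2
After line 3 (pop 'z' missing, returns default 108): d = {'a': 22, 'c': 13}, y = 108

{'a': 22, 'c': 13}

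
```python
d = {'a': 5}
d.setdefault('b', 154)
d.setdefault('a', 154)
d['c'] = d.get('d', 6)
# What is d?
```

After line 1: d = {'a': 5}
After line 2 (setdefault adds 'b'=154): d = {'a': 5, 'b': 154}
After line 3 (setdefault 'a' no-op, already exists): d = {'a': 5, 'b': 154}
After line 4 (get('d', 6) returns default since 'd' not in d): d = {'a': 5, 'b': 154, 'c': 6}

{'a': 5, 'b': 154, 'c': 6}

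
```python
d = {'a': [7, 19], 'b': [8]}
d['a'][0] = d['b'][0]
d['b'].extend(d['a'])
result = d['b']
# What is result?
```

After line 1: d = {'a': [7, 19], 'b': [8]}
After line 2 (a[0] = b[0] = 8): d = {'a': [8, 19], 'b': [8]}
After line 3 (b.extend(a) appends [8, 19]): d = {'a': [8, 19], 'b': [8, 8, 19]}
After line 4: result = d['b'] = [8, 8, 19]

[8, 8, 19]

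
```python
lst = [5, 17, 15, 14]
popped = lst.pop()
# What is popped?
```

14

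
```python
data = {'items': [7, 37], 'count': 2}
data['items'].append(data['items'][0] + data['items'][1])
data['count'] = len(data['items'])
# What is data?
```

After line 1: data = {'items': [7, 37], 'count': 2}
After line 2 (append 7 + 37 = 44): data = {'items': [7, 37, 44], 'count': 2}
After line 3 (count = len(items) = 3): data = {'items': [7, 37, 44], 'count': 3}

{'items': [7, 37, 44], 'count': 3}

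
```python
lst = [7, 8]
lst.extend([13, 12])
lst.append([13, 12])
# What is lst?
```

After line 1: lst = [7, 8]
After line 2 (extend unpacks [13, 12]): lst = [7, 8, 13, 12]
After line 3 (append adds [13, 12] as single element): lst = [7, 8, 13, 12, [13, 12]]

[7, 8, 13, 12, [13, 12]]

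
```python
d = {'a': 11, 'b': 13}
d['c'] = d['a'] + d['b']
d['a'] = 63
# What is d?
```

After line 1: d = {'a': 11, 'b': 13}
After line 2 (d['c'] = 11 + 13): d = {'a': 11, 'b': 13, 'c': 24}
After line 3: d = {'a': 63, 'b': 13, 'c': 24}

{'a': 63, 'b': 13, 'c': 24}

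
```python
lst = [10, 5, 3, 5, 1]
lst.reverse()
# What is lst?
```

[1, 5, 3, 5, 10]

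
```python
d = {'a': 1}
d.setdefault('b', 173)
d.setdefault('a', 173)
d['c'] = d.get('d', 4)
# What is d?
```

After line 1: d = {'a': 1}
After line 2 (setdefault adds 'b'=173): d = {'a': 1, 'b': 173}
After line 3 (setdefault 'a' no-op, already exists): d = {'a': 1, 'b': 173}
After line 4 (get('d', 4) returns default since 'd' not in d): d = {'a': 1, 'b': 173, 'c': 4}

{'a': 1, 'b': 173, 'c': 4}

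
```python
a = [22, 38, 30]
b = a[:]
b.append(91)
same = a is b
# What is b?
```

After line 1: a = [22, 38, 30]
After line 2 (b = a[:] is a shallow copy, new object): a = [22, 38, 30], b = [22, 38, 30]
After line 3 (append only mutates b): a = [22, 38, 30], b = [22, 38, 30, 91]
After line 4 (same = a is b; different objects -> False): same = False

[22, 38, 30, 91]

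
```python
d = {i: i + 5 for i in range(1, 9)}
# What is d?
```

{1: 6, 2: 7, 3: 8, 4: 9, 5: 10, 6: 11, 7: 12, 8: 13}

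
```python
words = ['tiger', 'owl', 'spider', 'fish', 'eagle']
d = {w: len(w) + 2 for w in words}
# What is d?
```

{'tiger': 7, 'owl': 5, 'spider': 8, 'fish': 6, 'eagle': 7}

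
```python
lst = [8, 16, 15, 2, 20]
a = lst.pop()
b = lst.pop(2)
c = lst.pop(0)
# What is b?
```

After line 1: lst = [8, 16, 15, 2, 20]
After line 2 (pop() -> a = 20): lst = [8, 16, 15, 2]
After line 3 (pop(2) -> b = 15): lst = [8, 16, 2]
After line 4 (pop(0) -> c = 8): lst = [16, 2]

15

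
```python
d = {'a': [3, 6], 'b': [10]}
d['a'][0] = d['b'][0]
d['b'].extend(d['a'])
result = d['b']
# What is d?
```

After line 1: d = {'a': [3, 6], 'b': [10]}
After line 2 (a[0] = b[0] = 10): d = {'a': [10, 6], 'b': [10]}
After line 3 (b.extend(a) appends [10, 6]): d = {'a': [10, 6], 'b': [10, 10, 6]}
After line 4: result = d['b'] = [10, 10, 6]

{'a': [10, 6], 'b': [10, 10, 6]}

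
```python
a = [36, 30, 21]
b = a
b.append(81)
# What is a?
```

After line 1: a = [36, 30, 21]
After line 2 (b = a is an alias, same object): a = [36, 30, 21], b = [36, 30, 21]
After line 3 (b.append mutates the shared list): a = [36, 30, 21, 81], b = [36, 30, 21, 81]

[36, 30, 21, 81]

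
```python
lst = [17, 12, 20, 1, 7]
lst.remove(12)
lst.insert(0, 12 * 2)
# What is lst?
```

After line 1: lst = [17, 12, 20, 1, 7]
After line 2 (remove first 12): lst = [17, 20, 1, 7]
After line 3 (insert 24 at index 0): lst = [24, 17, 20, 1, 7]

[24, 17, 20, 1, 7]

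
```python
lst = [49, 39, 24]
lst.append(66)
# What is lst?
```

[49, 39, 24, 66]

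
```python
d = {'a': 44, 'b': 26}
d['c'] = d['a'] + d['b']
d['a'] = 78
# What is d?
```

After line 1: d = {'a': 44, 'b': 26}
After line 2 (d['c'] = 44 + 26): d = {'a': 44, 'b': 26, 'c': 70}
After line 3: d = {'a': 78, 'b': 26, 'c': 70}

{'a': 78, 'b': 26, 'c': 70}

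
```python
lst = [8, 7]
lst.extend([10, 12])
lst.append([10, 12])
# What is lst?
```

After line 1: lst = [8, 7]
After line 2 (extend unpacks [10, 12]): lst = [8, 7, 10, 12]
After line 3 (append adds [10, 12] as single element): lst = [8, 7, 10, 12, [10, 12]]

[8, 7, 10, 12, [10, 12]]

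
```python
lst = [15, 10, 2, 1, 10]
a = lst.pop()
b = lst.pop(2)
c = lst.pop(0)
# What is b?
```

After line 1: lst = [15, 10, 2, 1, 10]
After line 2 (pop() -> a = 10): lst = [15, 10, 2, 1]
After line 3 (pop(2) -> b = 2): lst = [15, 10, 1]
After line 4 (pop(0) -> c = 15): lst = [10, 1]

2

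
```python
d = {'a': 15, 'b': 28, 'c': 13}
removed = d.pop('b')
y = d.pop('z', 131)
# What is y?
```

After line 1: d = {'a': 15, 'b': 28, 'c': 13}
After line 2 (pop 'b' returns 28): d = {'a': 15, 'c': 13}, removed = 28
After line 3 (pop 'z' missing, returns default 131): d = {'a': 15, 'c': 13}, y = 131

131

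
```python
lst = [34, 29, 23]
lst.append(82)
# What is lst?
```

[34, 29, 23, 82]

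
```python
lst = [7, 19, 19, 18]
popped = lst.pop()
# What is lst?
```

[7, 19, 19]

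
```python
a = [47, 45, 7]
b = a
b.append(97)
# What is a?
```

After line 1: a = [47, 45, 7]
After line 2 (b = a is an alias, same object): a = [47, 45, 7], b = [47, 45, 7]
After line 3 (b.append mutates the shared list): a = [47, 45, 7, 97], b = [47, 45, 7, 97]

[47, 45, 7, 97]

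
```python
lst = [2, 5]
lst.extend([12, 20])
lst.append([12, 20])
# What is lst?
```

After line 1: lst = [2, 5]
After line 2 (extend unpacks [12, 20]): lst = [2, 5, 12, 20]
After line 3 (append adds [12, 20] as single element): lst = [2, 5, 12, 20, [12, 20]]

[2, 5, 12, 20, [12, 20]]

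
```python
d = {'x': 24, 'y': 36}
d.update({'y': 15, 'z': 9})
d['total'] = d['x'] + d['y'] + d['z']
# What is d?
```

After line 1: d = {'x': 24, 'y': 36}
After line 2 (y overwritten, z added): d = {'x': 24, 'y': 15, 'z': 9}
After line 3 (total = 24 + 15 + 9 = 48): d = {'x': 24, 'y': 15, 'z': 9, 'total': 48}

{'x': 24, 'y': 15, 'z': 9, 'total': 48}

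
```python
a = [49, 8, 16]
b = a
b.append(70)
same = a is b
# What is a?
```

After line 1: a = [49, 8, 16]
After line 2 (b = a is an alias, same object): a = [49, 8, 16], b = [49, 8, 16]
After line 3 (b.append mutates the shared list): a = [49, 8, 16, 70], b = [49, 8, 16, 70]
After line 4 (same = a is b; same object -> True): same = True

[49, 8, 16, 70]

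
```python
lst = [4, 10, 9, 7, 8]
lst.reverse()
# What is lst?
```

[8, 7, 9, 10, 4]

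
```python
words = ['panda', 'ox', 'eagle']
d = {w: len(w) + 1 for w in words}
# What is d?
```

{'panda': 6, 'ox': 3, 'eagle': 6}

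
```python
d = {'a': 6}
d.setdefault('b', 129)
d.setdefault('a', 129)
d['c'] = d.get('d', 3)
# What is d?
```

After line 1: d = {'a': 6}
After line 2 (setdefault adds 'b'=129): d = {'a': 6, 'b': 129}
After line 3 (setdefault 'a' no-op, already exists): d = {'a': 6, 'b': 129}
After line 4 (get('d', 3) returns default since 'd' not in d): d = {'a': 6, 'b': 129, 'c': 3}

{'a': 6, 'b': 129, 'c': 3}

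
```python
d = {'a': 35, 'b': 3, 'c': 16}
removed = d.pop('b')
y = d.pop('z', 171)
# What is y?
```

After line 1: d = {'a': 35, 'b': 3, 'c': 16}
After line 2 (pop 'b' returns 3): d = {'a': 35, 'c': 16}, removed = 3
After line 3 (pop 'z' missing, returns default 171): d = {'a': 35, 'c': 16}, y = 171

171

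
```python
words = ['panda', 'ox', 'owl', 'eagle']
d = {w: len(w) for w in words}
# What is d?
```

{'panda': 5, 'ox': 2, 'owl': 3, 'eagle': 5}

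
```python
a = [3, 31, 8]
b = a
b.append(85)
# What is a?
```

After line 1: a = [3, 31, 8]
After line 2 (b = a is an alias, same object): a = [3, 31, 8], b = [3, 31, 8]
After line 3 (b.append mutates the shared list): a = [3, 31, 8, 85], b = [3, 31, 8, 85]

[3, 31, 8, 85]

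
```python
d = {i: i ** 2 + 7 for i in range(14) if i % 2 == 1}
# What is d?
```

{1: 8, 3: 16, 5: 32, 7: 56, 9: 88, 11: 128, 13: 176}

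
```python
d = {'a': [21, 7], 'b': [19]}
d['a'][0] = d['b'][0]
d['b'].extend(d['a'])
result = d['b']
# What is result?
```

After line 1: d = {'a': [21, 7], 'b': [19]}
After line 2 (a[0] = b[0] = 19): d = {'a': [19, 7], 'b': [19]}
After line 3 (b.extend(a) appends [19, 7]): d = {'a': [19, 7], 'b': [19, 19, 7]}
After line 4: result = d['b'] = [19, 19, 7]

[19, 19, 7]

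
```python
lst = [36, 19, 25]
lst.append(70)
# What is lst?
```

[36, 19, 25, 70]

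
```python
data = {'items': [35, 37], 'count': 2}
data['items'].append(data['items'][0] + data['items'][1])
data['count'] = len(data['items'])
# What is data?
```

After line 1: data = {'items': [35, 37], 'count': 2}
After line 2 (append 35 + 37 = 72): data = {'items': [35, 37, 72], 'count': 2}
After line 3 (count = len(items) = 3): data = {'items': [35, 37, 72], 'count': 3}

{'items': [35, 37, 72], 'count': 3}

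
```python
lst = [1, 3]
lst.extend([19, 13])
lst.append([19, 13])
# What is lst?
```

After line 1: lst = [1, 3]
After line 2 (extend unpacks [19, 13]): lst = [1, 3, 19, 13]
After line 3 (append adds [19, 13] as single element): lst = [1, 3, 19, 13, [19, 13]]

[1, 3, 19, 13, [19, 13]]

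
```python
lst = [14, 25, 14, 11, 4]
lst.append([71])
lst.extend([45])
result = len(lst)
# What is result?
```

After line 1: lst = [14, 25, 14, 11, 4]
After line 2 (append adds [71] as single element): lst = [14, 25, 14, 11, 4, [71]]
After line 3 (extend unpacks [45], adds 45): lst = [14, 25, 14, 11, 4, [71], 45]
After line 4: result = len(lst) = 7

7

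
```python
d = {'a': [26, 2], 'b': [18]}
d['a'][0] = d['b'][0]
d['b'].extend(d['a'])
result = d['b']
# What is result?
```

After line 1: d = {'a': [26, 2], 'b': [18]}
After line 2 (a[0] = b[0] = 18): d = {'a': [18, 2], 'b': [18]}
After line 3 (b.extend(a) appends [18, 2]): d = {'a': [18, 2], 'b': [18, 18, 2]}
After line 4: result = d['b'] = [18, 18, 2]

[18, 18, 2]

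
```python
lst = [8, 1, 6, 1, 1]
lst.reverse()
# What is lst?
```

[1, 1, 6, 1, 8]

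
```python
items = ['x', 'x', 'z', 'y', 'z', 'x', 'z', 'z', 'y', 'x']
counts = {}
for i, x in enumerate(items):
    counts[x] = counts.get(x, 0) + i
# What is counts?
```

Initial: counts = {}, items = ['x', 'x', 'z', 'y', 'z', 'x', 'z', 'z', 'y', 'x']
i=0, x='x': counts = {'x': 0}
i=1, x='x': counts = {'x': 1}
i=2, x='z': counts = {'x': 1, 'z': 2}
i=3, x='y': counts = {'x': 1, 'z': 2, 'y': 3}
i=4, x='z': counts = {'x': 1, 'z': 6, 'y': 3}
i=5, x='x': counts = {'x': 6, 'z': 6, 'y': 3}
i=6, x='z': counts = {'x': 6, 'z': 12, 'y': 3}
i=7, x='z': counts = {'x': 6, 'z': 19, 'y': 3}
i=8, x='y': counts = {'x': 6, 'z': 19, 'y': 11}
i=9, x='x': counts = {'x': 15, 'z': 19, 'y': 11}

{'x': 15, 'z': 19, 'y': 11}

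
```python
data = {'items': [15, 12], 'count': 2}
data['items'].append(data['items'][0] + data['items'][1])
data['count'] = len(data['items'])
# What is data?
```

After line 1: data = {'items': [15, 12], 'count': 2}
After line 2 (append 15 + 12 = 27): data = {'items': [15, 12, 27], 'count': 2}
After line 3 (count = len(items) = 3): data = {'items': [15, 12, 27], 'count': 3}

{'items': [15, 12, 27], 'count': 3}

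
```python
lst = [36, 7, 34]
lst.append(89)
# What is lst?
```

[36, 7, 34, 89]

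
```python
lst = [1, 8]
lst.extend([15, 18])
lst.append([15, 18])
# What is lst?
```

After line 1: lst = [1, 8]
After line 2 (extend unpacks [15, 18]): lst = [1, 8, 15, 18]
After line 3 (append adds [15, 18] as single element): lst = [1, 8, 15, 18, [15, 18]]

[1, 8, 15, 18, [15, 18]]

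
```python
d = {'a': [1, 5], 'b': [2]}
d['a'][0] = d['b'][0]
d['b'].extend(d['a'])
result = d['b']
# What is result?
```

After line 1: d = {'a': [1, 5], 'b': [2]}
After line 2 (a[0] = b[0] = 2): d = {'a': [2, 5], 'b': [2]}
After line 3 (b.extend(a) appends [2, 5]): d = {'a': [2, 5], 'b': [2, 2, 5]}
After line 4: result = d['b'] = [2, 2, 5]

[2, 2, 5]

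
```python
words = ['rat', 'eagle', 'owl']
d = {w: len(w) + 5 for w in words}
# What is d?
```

{'rat': 8, 'eagle': 10, 'owl': 8}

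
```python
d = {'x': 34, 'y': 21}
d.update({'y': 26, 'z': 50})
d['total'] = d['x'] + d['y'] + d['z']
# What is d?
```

After line 1: d = {'x': 34, 'y': 21}
After line 2 (y overwritten, z added): d = {'x': 34, 'y': 26, 'z': 50}
After line 3 (total = 34 + 26 + 50 = 110): d = {'x': 34, 'y': 26, 'z': 50, 'total': 110}

{'x': 34, 'y': 26, 'z': 50, 'total': 110}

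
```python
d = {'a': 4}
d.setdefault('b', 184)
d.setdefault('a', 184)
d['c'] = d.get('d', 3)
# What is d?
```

After line 1: d = {'a': 4}
After line 2 (setdefault adds 'b'=184): d = {'a': 4, 'b': 184}
After line 3 (setdefault 'a' no-op, already exists): d = {'a': 4, 'b': 184}
After line 4 (get('d', 3) returns default since 'd' not in d): d = {'a': 4, 'b': 184, 'c': 3}

{'a': 4, 'b': 184, 'c': 3}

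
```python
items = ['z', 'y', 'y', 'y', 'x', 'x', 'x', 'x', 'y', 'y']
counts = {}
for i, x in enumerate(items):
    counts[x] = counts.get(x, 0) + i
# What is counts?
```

Initial: counts = {}, items = ['z', 'y', 'y', 'y', 'x', 'x', 'x', 'x', 'y', 'y']
i=0, x='z': counts = {'z': 0}
i=1, x='y': counts = {'z': 0, 'y': 1}
i=2, x='y': counts = {'z': 0, 'y': 3}
i=3, x='y': counts = {'z': 0, 'y': 6}
i=4, x='x': counts = {'z': 0, 'y': 6, 'x': 4}
i=5, x='x': counts = {'z': 0, 'y': 6, 'x': 9}
i=6, x='x': counts = {'z': 0, 'y': 6, 'x': 15}
i=7, x='x': counts = {'z': 0, 'y': 6, 'x': 22}
i=8, x='y': counts = {'z': 0, 'y': 14, 'x': 22}
i=9, x='y': counts = {'z': 0, 'y': 23, 'x': 22}

{'z': 0, 'y': 23, 'x': 22}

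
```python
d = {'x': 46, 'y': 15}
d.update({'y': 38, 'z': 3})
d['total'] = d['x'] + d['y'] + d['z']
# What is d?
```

After line 1: d = {'x': 46, 'y': 15}
After line 2 (y overwritten, z added): d = {'x': 46, 'y': 38, 'z': 3}
After line 3 (total = 46 + 38 + 3 = 87): d = {'x': 46, 'y': 38, 'z': 3, 'total': 87}

{'x': 46, 'y': 38, 'z': 3, 'total': 87}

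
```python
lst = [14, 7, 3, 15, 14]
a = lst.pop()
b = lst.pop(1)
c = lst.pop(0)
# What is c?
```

After line 1: lst = [14, 7, 3, 15, 14]
After line 2 (pop() -> a = 14): lst = [14, 7, 3, 15]
After line 3 (pop(1) -> b = 7): lst = [14, 3, 15]
After line 4 (pop(0) -> c = 14): lst = [3, 15]

14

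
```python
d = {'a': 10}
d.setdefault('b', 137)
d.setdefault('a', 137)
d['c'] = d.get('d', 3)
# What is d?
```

After line 1: d = {'a': 10}
After line 2 (setdefault adds 'b'=137): d = {'a': 10, 'b': 137}
After line 3 (setdefault 'a' no-op, already exists): d = {'a': 10, 'b': 137}
After line 4 (get('d', 3) returns default since 'd' not in d): d = {'a': 10, 'b': 137, 'c': 3}

{'a': 10, 'b': 137, 'c': 3}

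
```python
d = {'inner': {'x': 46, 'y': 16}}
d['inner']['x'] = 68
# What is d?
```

After line 1: d = {'inner': {'x': 46, 'y': 16}}
After line 2 (inner x overwritten): d = {'inner': {'x': 68, 'y': 16}}

{'inner': {'x': 68, 'y': 16}}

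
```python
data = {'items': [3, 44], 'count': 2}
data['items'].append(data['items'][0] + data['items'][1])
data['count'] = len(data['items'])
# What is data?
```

After line 1: data = {'items': [3, 44], 'count': 2}
After line 2 (append 3 + 44 = 47): data = {'items': [3, 44, 47], 'count': 2}
After line 3 (count = len(items) = 3): data = {'items': [3, 44, 47], 'count': 3}

{'items': [3, 44, 47], 'count': 3}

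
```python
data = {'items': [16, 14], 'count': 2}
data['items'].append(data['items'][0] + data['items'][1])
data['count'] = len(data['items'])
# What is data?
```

After line 1: data = {'items': [16, 14], 'count': 2}
After line 2 (append 16 + 14 = 30): data = {'items': [16, 14, 30], 'count': 2}
After line 3 (count = len(items) = 3): data = {'items': [16, 14, 30], 'count': 3}

{'items': [16, 14, 30], 'count': 3}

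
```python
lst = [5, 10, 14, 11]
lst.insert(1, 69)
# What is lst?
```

[5, 69, 10, 14, 11]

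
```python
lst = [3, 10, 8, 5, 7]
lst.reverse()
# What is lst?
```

[7, 5, 8, 10, 3]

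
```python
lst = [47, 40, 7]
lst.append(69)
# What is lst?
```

[47, 40, 7, 69]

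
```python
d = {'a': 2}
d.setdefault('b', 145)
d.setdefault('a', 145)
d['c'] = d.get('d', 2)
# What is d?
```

After line 1: d = {'a': 2}
After line 2 (setdefault adds 'b'=145): d = {'a': 2, 'b': 145}
After line 3 (setdefault 'a' no-op, already exists): d = {'a': 2, 'b': 145}
After line 4 (get('d', 2) returns default since 'd' not in d): d = {'a': 2, 'b': 145, 'c': 2}

{'a': 2, 'b': 145, 'c': 2}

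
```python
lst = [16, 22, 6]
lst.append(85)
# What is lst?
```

[16, 22, 6, 85]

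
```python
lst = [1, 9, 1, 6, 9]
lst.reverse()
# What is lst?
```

[9, 6, 1, 9, 1]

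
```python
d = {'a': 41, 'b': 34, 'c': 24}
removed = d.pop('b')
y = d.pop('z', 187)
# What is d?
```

After line 1: d = {'a': 41, 'b': 34, 'c': 24}
After line 2 (pop 'b' returns 34): d = {'a': 41, 'c': 24}, removed = 34
After line 3 (pop 'z' missing, returns default 187): d = {'a': 41, 'c': 24}, y = 187

{'a': 41, 'c': 24}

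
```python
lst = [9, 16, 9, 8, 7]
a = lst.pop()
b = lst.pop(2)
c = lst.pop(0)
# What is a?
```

After line 1: lst = [9, 16, 9, 8, 7]
After line 2 (pop() -> a = 7): lst = [9, 16, 9, 8]
After line 3 (pop(2) -> b = 9): lst = [9, 16, 8]
After line 4 (pop(0) -> c = 9): lst = [16, 8]

7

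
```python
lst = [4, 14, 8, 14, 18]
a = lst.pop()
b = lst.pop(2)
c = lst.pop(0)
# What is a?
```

After line 1: lst = [4, 14, 8, 14, 18]
After line 2 (pop() -> a = 18): lst = [4, 14, 8, 14]
After line 3 (pop(2) -> b = 8): lst = [4, 14, 14]
After line 4 (pop(0) -> c = 4): lst = [14, 14]

18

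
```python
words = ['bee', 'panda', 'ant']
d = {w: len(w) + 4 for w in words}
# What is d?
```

{'bee': 7, 'panda': 9, 'ant': 7}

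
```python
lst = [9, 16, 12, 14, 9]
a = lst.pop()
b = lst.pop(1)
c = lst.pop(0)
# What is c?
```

After line 1: lst = [9, 16, 12, 14, 9]
After line 2 (pop() -> a = 9): lst = [9, 16, 12, 14]
After line 3 (pop(1) -> b = 16): lst = [9, 12, 14]
After line 4 (pop(0) -> c = 9): lst = [12, 14]

9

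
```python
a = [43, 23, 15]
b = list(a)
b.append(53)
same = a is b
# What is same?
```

After line 1: a = [43, 23, 15]
After line 2 (b = list(a) is a shallow copy, new object): a = [43, 23, 15], b = [43, 23, 15]
After line 3 (append only mutates b): a = [43, 23, 15], b = [43, 23, 15, 53]
After line 4 (same = a is b; different objects -> False): same = False

False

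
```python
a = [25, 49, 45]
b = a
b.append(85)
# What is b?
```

After line 1: a = [25, 49, 45]
After line 2 (b = a is an alias, same object): a = [25, 49, 45], b = [25, 49, 45]
After line 3 (b.append mutates the shared list): a = [25, 49, 45, 85], b = [25, 49, 45, 85]

[25, 49, 45, 85]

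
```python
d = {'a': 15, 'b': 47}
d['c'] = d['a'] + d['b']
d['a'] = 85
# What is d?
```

After line 1: d = {'a': 15, 'b': 47}
After line 2 (d['c'] = 15 + 47): d = {'a': 15, 'b': 47, 'c': 62}
After line 3: d = {'a': 85, 'b': 47, 'c': 62}

{'a': 85, 'b': 47, 'c': 62}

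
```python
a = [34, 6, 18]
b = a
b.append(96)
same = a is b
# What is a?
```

After line 1: a = [34, 6, 18]
After line 2 (b = a is an alias, same object): a = [34, 6, 18], b = [34, 6, 18]
After line 3 (b.append mutates the shared list): a = [34, 6, 18, 96], b = [34, 6, 18, 96]
After line 4 (same = a is b; same object -> True): same = True

[34, 6, 18, 96]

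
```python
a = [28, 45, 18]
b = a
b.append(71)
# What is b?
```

After line 1: a = [28, 45, 18]
After line 2 (b = a is an alias, same object): a = [28, 45, 18], b = [28, 45, 18]
After line 3 (b.append mutates the shared list): a = [28, 45, 18, 71], b = [28, 45, 18, 71]

[28, 45, 18, 71]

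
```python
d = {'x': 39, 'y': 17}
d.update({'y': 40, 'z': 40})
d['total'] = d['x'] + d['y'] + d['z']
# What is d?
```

After line 1: d = {'x': 39, 'y': 17}
After line 2 (y overwritten, z added): d = {'x': 39, 'y': 40, 'z': 40}
After line 3 (total = 39 + 40 + 40 = 119): d = {'x': 39, 'y': 40, 'z': 40, 'total': 119}

{'x': 39, 'y': 40, 'z': 40, 'total': 119}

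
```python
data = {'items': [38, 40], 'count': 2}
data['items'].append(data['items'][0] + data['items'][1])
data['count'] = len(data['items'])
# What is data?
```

After line 1: data = {'items': [38, 40], 'count': 2}
After line 2 (append 38 + 40 = 78): data = {'items': [38, 40, 78], 'count': 2}
After line 3 (count = len(items) = 3): data = {'items': [38, 40, 78], 'count': 3}

{'items': [38, 40, 78], 'count': 3}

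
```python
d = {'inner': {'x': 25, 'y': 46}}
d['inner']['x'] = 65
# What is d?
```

After line 1: d = {'inner': {'x': 25, 'y': 46}}
After line 2 (inner x overwritten): d = {'inner': {'x': 65, 'y': 46}}

{'inner': {'x': 65, 'y': 46}}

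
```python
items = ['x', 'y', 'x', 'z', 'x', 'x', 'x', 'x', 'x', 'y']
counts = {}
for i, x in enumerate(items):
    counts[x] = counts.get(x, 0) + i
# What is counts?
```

Initial: counts = {}, items = ['x', 'y', 'x', 'z', 'x', 'x', 'x', 'x', 'x', 'y']
i=0, x='x': counts = {'x': 0}
i=1, x='y': counts = {'x': 0, 'y': 1}
i=2, x='x': counts = {'x': 2, 'y': 1}
i=3, x='z': counts = {'x': 2, 'y': 1, 'z': 3}
i=4, x='x': counts = {'x': 6, 'y': 1, 'z': 3}
i=5, x='x': counts = {'x': 11, 'y': 1, 'z': 3}
i=6, x='x': counts = {'x': 17, 'y': 1, 'z': 3}
i=7, x='x': counts = {'x': 24, 'y': 1, 'z': 3}
i=8, x='x': counts = {'x': 32, 'y': 1, 'z': 3}
i=9, x='y': counts = {'x': 32, 'y': 10, 'z': 3}

{'x': 32, 'y': 10, 'z': 3}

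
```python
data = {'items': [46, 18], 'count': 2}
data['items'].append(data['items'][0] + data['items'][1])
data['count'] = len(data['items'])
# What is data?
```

After line 1: data = {'items': [46, 18], 'count': 2}
After line 2 (append 46 + 18 = 64): data = {'items': [46, 18, 64], 'count': 2}
After line 3 (count = len(items) = 3): data = {'items': [46, 18, 64], 'count': 3}

{'items': [46, 18, 64], 'count': 3}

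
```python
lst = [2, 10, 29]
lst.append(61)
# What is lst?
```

[2, 10, 29, 61]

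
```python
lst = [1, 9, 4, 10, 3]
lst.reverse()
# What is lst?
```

[3, 10, 4, 9, 1]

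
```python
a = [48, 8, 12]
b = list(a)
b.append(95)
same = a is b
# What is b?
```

After line 1: a = [48, 8, 12]
After line 2 (b = list(a) is a shallow copy, new object): a = [48, 8, 12], b = [48, 8, 12]
After line 3 (append only mutates b): a = [48, 8, 12], b = [48, 8, 12, 95]
After line 4 (same = a is b; different objects -> False): same = False

[48, 8, 12, 95]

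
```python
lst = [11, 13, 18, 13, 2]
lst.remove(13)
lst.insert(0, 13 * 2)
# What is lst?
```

After line 1: lst = [11, 13, 18, 13, 2]
After line 2 (remove first 13): lst = [11, 18, 13, 2]
After line 3 (insert 26 at index 0): lst = [26, 11, 18, 13, 2]

[26, 11, 18, 13, 2]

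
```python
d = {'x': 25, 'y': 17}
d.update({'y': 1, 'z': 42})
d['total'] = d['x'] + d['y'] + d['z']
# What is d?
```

After line 1: d = {'x': 25, 'y': 17}
After line 2 (y overwritten, z added): d = {'x': 25, 'y': 1, 'z': 42}
After line 3 (total = 25 + 1 + 42 = 68): d = {'x': 25, 'y': 1, 'z': 42, 'total': 68}

{'x': 25, 'y': 1, 'z': 42, 'total': 68}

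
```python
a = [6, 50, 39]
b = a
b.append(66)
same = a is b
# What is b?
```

After line 1: a = [6, 50, 39]
After line 2 (b = a is an alias, same object): a = [6, 50, 39], b = [6, 50, 39]
After line 3 (b.append mutates the shared list): a = [6, 50, 39, 66], b = [6, 50, 39, 66]
After line 4 (same = a is b; same object -> True): same = True

[6, 50, 39, 66]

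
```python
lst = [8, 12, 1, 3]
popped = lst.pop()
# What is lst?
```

[8, 12, 1]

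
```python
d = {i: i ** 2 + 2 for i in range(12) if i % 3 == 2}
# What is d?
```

{2: 6, 5: 27, 8: 66, 11: 123}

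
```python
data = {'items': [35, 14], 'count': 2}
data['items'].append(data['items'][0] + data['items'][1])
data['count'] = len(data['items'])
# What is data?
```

After line 1: data = {'items': [35, 14], 'count': 2}
After line 2 (append 35 + 14 = 49): data = {'items': [35, 14, 49], 'count': 2}
After line 3 (count = len(items) = 3): data = {'items': [35, 14, 49], 'count': 3}

{'items': [35, 14, 49], 'count': 3}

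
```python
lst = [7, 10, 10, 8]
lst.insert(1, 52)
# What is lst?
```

[7, 52, 10, 10, 8]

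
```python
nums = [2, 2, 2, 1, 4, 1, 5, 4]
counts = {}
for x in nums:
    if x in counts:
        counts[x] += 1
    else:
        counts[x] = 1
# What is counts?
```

Initial: counts = {}, nums = [2, 2, 2, 1, 4, 1, 5, 4]
See 2: counts = {2: 1}
See 2: counts = {2: 2}
See 2: counts = {2: 3}
See 1: counts = {2: 3, 1: 1}
See 4: counts = {2: 3, 1: 1, 4: 1}
See 1: counts = {2: 3, 1: 2, 4: 1}
See 5: counts = {2: 3, 1: 2, 4: 1, 5: 1}
See 4: counts = {2: 3, 1: 2, 4: 2, 5: 1}

{2: 3, 1: 2, 4: 2, 5: 1}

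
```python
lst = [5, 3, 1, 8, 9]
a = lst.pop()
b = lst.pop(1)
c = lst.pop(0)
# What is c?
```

After line 1: lst = [5, 3, 1, 8, 9]
After line 2 (pop() -> a = 9): lst = [5, 3, 1, 8]
After line 3 (pop(1) -> b = 3): lst = [5, 1, 8]
After line 4 (pop(0) -> c = 5): lst = [1, 8]

5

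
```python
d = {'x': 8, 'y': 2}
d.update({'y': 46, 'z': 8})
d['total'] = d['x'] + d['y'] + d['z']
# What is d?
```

After line 1: d = {'x': 8, 'y': 2}
After line 2 (y overwritten, z added): d = {'x': 8, 'y': 46, 'z': 8}
After line 3 (total = 8 + 46 + 8 = 62): d = {'x': 8, 'y': 46, 'z': 8, 'total': 62}

{'x': 8, 'y': 46, 'z': 8, 'total': 62}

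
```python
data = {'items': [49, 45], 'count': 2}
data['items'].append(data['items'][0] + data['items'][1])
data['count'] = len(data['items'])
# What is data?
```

After line 1: data = {'items': [49, 45], 'count': 2}
After line 2 (append 49 + 45 = 94): data = {'items': [49, 45, 94], 'count': 2}
After line 3 (count = len(items) = 3): data = {'items': [49, 45, 94], 'count': 3}

{'items': [49, 45, 94], 'count': 3}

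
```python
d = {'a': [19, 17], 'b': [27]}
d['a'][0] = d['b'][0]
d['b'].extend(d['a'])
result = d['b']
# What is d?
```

After line 1: d = {'a': [19, 17], 'b': [27]}
After line 2 (a[0] = b[0] = 27): d = {'a': [27, 17], 'b': [27]}
After line 3 (b.extend(a) appends [27, 17]): d = {'a': [27, 17], 'b': [27, 27, 17]}
After line 4: result = d['b'] = [27, 27, 17]

{'a': [27, 17], 'b': [27, 27, 17]}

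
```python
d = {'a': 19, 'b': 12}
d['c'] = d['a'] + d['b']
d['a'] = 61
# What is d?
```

After line 1: d = {'a': 19, 'b': 12}
After line 2 (d['c'] = 19 + 12): d = {'a': 19, 'b': 12, 'c': 31}
After line 3: d = {'a': 61, 'b': 12, 'c': 31}

{'a': 61, 'b': 12, 'c': 31}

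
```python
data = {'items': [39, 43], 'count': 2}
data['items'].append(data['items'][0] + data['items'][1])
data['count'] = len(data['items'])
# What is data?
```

After line 1: data = {'items': [39, 43], 'count': 2}
After line 2 (append 39 + 43 = 82): data = {'items': [39, 43, 82], 'count': 2}
After line 3 (count = len(items) = 3): data = {'items': [39, 43, 82], 'count': 3}

{'items': [39, 43, 82], 'count': 3}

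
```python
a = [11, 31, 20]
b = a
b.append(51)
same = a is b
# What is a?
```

After line 1: a = [11, 31, 20]
After line 2 (b = a is an alias, same object): a = [11, 31, 20], b = [11, 31, 20]
After line 3 (b.append mutates the shared list): a = [11, 31, 20, 51], b = [11, 31, 20, 51]
After line 4 (same = a is b; same object -> True): same = True

[11, 31, 20, 51]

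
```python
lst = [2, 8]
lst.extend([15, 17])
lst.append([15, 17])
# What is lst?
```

After line 1: lst = [2, 8]
After line 2 (extend unpacks [15, 17]): lst = [2, 8, 15, 17]
After line 3 (append adds [15, 17] as single element): lst = [2, 8, 15, 17, [15, 17]]

[2, 8, 15, 17, [15, 17]]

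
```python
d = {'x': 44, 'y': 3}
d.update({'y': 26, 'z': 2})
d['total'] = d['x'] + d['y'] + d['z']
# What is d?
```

After line 1: d = {'x': 44, 'y': 3}
After line 2 (y overwritten, z added): d = {'x': 44, 'y': 26, 'z': 2}
After line 3 (total = 44 + 26 + 2 = 72): d = {'x': 44, 'y': 26, 'z': 2, 'total': 72}

{'x': 44, 'y': 26, 'z': 2, 'total': 72}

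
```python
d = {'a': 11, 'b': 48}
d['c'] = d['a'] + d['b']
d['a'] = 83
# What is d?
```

After line 1: d = {'a': 11, 'b': 48}
After line 2 (d['c'] = 11 + 48): d = {'a': 11, 'b': 48, 'c': 59}
After line 3: d = {'a': 83, 'b': 48, 'c': 59}

{'a': 83, 'b': 48, 'c': 59}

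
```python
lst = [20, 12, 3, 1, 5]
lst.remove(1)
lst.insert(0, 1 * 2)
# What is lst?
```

After line 1: lst = [20, 12, 3, 1, 5]
After line 2 (remove first 1): lst = [20, 12, 3, 5]
After line 3 (insert 2 at index 0): lst = [2, 20, 12, 3, 5]

[2, 20, 12, 3, 5]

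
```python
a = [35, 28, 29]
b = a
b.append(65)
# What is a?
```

After line 1: a = [35, 28, 29]
After line 2 (b = a is an alias, same object): a = [35, 28, 29], b = [35, 28, 29]
After line 3 (b.append mutates the shared list): a = [35, 28, 29, 65], b = [35, 28, 29, 65]

[35, 28, 29, 65]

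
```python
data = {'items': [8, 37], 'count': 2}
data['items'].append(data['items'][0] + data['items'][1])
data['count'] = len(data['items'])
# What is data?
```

After line 1: data = {'items': [8, 37], 'count': 2}
After line 2 (append 8 + 37 = 45): data = {'items': [8, 37, 45], 'count': 2}
After line 3 (count = len(items) = 3): data = {'items': [8, 37, 45], 'count': 3}

{'items': [8, 37, 45], 'count': 3}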